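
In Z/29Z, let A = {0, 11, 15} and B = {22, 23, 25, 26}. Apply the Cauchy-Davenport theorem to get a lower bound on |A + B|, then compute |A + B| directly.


Cauchy-Davenport: |A + B| ≥ min(p, |A| + |B| - 1) for A, B nonempty in Z/pZ.
|A| = 3, |B| = 4, p = 29.
CD lower bound = min(29, 3 + 4 - 1) = min(29, 6) = 6.
Compute A + B mod 29 directly:
a = 0: 0+22=22, 0+23=23, 0+25=25, 0+26=26
a = 11: 11+22=4, 11+23=5, 11+25=7, 11+26=8
a = 15: 15+22=8, 15+23=9, 15+25=11, 15+26=12
A + B = {4, 5, 7, 8, 9, 11, 12, 22, 23, 25, 26}, so |A + B| = 11.
Verify: 11 ≥ 6? Yes ✓.

CD lower bound = 6, actual |A + B| = 11.


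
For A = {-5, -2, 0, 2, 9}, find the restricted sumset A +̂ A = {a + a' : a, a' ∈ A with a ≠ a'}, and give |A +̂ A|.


Restricted sumset: A +̂ A = {a + a' : a ∈ A, a' ∈ A, a ≠ a'}.
Equivalently, take A + A and drop any sum 2a that is achievable ONLY as a + a for a ∈ A (i.e. sums representable only with equal summands).
Enumerate pairs (a, a') with a < a' (symmetric, so each unordered pair gives one sum; this covers all a ≠ a'):
  -5 + -2 = -7
  -5 + 0 = -5
  -5 + 2 = -3
  -5 + 9 = 4
  -2 + 0 = -2
  -2 + 2 = 0
  -2 + 9 = 7
  0 + 2 = 2
  0 + 9 = 9
  2 + 9 = 11
Collected distinct sums: {-7, -5, -3, -2, 0, 2, 4, 7, 9, 11}
|A +̂ A| = 10
(Reference bound: |A +̂ A| ≥ 2|A| - 3 for |A| ≥ 2, with |A| = 5 giving ≥ 7.)

|A +̂ A| = 10


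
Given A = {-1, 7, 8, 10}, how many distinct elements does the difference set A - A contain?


A - A = {a - a' : a, a' ∈ A}; |A| = 4.
Bounds: 2|A|-1 ≤ |A - A| ≤ |A|² - |A| + 1, i.e. 7 ≤ |A - A| ≤ 13.
Note: 0 ∈ A - A always (from a - a). The set is symmetric: if d ∈ A - A then -d ∈ A - A.
Enumerate nonzero differences d = a - a' with a > a' (then include -d):
Positive differences: {1, 2, 3, 8, 9, 11}
Full difference set: {0} ∪ (positive diffs) ∪ (negative diffs).
|A - A| = 1 + 2·6 = 13 (matches direct enumeration: 13).

|A - A| = 13


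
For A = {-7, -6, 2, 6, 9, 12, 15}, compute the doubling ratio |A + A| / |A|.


|A| = 7.
Compute A + A by enumerating all 49 pairs.
A + A = {-14, -13, -12, -5, -4, -1, 0, 2, 3, 4, 5, 6, 8, 9, 11, 12, 14, 15, 17, 18, 21, 24, 27, 30}, so |A + A| = 24.
K = |A + A| / |A| = 24/7 (already in lowest terms) ≈ 3.4286.
Reference: AP of size 7 gives K = 13/7 ≈ 1.8571; a fully generic set of size 7 gives K ≈ 4.0000.

|A| = 7, |A + A| = 24, K = 24/7.


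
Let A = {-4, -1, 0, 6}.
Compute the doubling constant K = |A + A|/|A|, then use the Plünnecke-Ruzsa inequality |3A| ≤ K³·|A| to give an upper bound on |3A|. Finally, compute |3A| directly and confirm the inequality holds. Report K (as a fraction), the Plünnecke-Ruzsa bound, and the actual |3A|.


|A| = 4.
Step 1: Compute A + A by enumerating all 16 pairs.
A + A = {-8, -5, -4, -2, -1, 0, 2, 5, 6, 12}, so |A + A| = 10.
Step 2: Doubling constant K = |A + A|/|A| = 10/4 = 10/4 ≈ 2.5000.
Step 3: Plünnecke-Ruzsa gives |3A| ≤ K³·|A| = (2.5000)³ · 4 ≈ 62.5000.
Step 4: Compute 3A = A + A + A directly by enumerating all triples (a,b,c) ∈ A³; |3A| = 19.
Step 5: Check 19 ≤ 62.5000? Yes ✓.

K = 10/4, Plünnecke-Ruzsa bound K³|A| ≈ 62.5000, |3A| = 19, inequality holds.


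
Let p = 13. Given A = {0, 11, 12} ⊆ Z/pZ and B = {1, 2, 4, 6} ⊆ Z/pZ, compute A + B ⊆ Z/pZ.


Work in Z/13Z: reduce every sum a + b modulo 13.
Enumerate all 12 pairs:
a = 0: 0+1=1, 0+2=2, 0+4=4, 0+6=6
a = 11: 11+1=12, 11+2=0, 11+4=2, 11+6=4
a = 12: 12+1=0, 12+2=1, 12+4=3, 12+6=5
Distinct residues collected: {0, 1, 2, 3, 4, 5, 6, 12}
|A + B| = 8 (out of 13 total residues).

A + B = {0, 1, 2, 3, 4, 5, 6, 12}


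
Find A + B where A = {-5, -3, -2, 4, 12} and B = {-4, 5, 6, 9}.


A + B = {a + b : a ∈ A, b ∈ B}.
Enumerate all |A|·|B| = 5·4 = 20 pairs (a, b) and collect distinct sums.
a = -5: -5+-4=-9, -5+5=0, -5+6=1, -5+9=4
a = -3: -3+-4=-7, -3+5=2, -3+6=3, -3+9=6
a = -2: -2+-4=-6, -2+5=3, -2+6=4, -2+9=7
a = 4: 4+-4=0, 4+5=9, 4+6=10, 4+9=13
a = 12: 12+-4=8, 12+5=17, 12+6=18, 12+9=21
Collecting distinct sums: A + B = {-9, -7, -6, 0, 1, 2, 3, 4, 6, 7, 8, 9, 10, 13, 17, 18, 21}
|A + B| = 17

A + B = {-9, -7, -6, 0, 1, 2, 3, 4, 6, 7, 8, 9, 10, 13, 17, 18, 21}


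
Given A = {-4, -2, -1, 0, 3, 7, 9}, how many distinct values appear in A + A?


A + A = {a + a' : a, a' ∈ A}; |A| = 7.
General bounds: 2|A| - 1 ≤ |A + A| ≤ |A|(|A|+1)/2, i.e. 13 ≤ |A + A| ≤ 28.
Lower bound 2|A|-1 is attained iff A is an arithmetic progression.
Enumerate sums a + a' for a ≤ a' (symmetric, so this suffices):
a = -4: -4+-4=-8, -4+-2=-6, -4+-1=-5, -4+0=-4, -4+3=-1, -4+7=3, -4+9=5
a = -2: -2+-2=-4, -2+-1=-3, -2+0=-2, -2+3=1, -2+7=5, -2+9=7
a = -1: -1+-1=-2, -1+0=-1, -1+3=2, -1+7=6, -1+9=8
a = 0: 0+0=0, 0+3=3, 0+7=7, 0+9=9
a = 3: 3+3=6, 3+7=10, 3+9=12
a = 7: 7+7=14, 7+9=16
a = 9: 9+9=18
Distinct sums: {-8, -6, -5, -4, -3, -2, -1, 0, 1, 2, 3, 5, 6, 7, 8, 9, 10, 12, 14, 16, 18}
|A + A| = 21

|A + A| = 21


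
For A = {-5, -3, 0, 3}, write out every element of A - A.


A - A = {a - a' : a, a' ∈ A}.
Compute a - a' for each ordered pair (a, a'):
a = -5: -5--5=0, -5--3=-2, -5-0=-5, -5-3=-8
a = -3: -3--5=2, -3--3=0, -3-0=-3, -3-3=-6
a = 0: 0--5=5, 0--3=3, 0-0=0, 0-3=-3
a = 3: 3--5=8, 3--3=6, 3-0=3, 3-3=0
Collecting distinct values (and noting 0 appears from a-a):
A - A = {-8, -6, -5, -3, -2, 0, 2, 3, 5, 6, 8}
|A - A| = 11

A - A = {-8, -6, -5, -3, -2, 0, 2, 3, 5, 6, 8}


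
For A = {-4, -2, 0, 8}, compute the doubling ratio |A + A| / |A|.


|A| = 4.
Compute A + A by enumerating all 16 pairs.
A + A = {-8, -6, -4, -2, 0, 4, 6, 8, 16}, so |A + A| = 9.
K = |A + A| / |A| = 9/4 (already in lowest terms) ≈ 2.2500.
Reference: AP of size 4 gives K = 7/4 ≈ 1.7500; a fully generic set of size 4 gives K ≈ 2.5000.

|A| = 4, |A + A| = 9, K = 9/4.


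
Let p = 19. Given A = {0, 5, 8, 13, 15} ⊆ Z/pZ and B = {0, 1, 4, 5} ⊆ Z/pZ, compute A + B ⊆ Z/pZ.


Work in Z/19Z: reduce every sum a + b modulo 19.
Enumerate all 20 pairs:
a = 0: 0+0=0, 0+1=1, 0+4=4, 0+5=5
a = 5: 5+0=5, 5+1=6, 5+4=9, 5+5=10
a = 8: 8+0=8, 8+1=9, 8+4=12, 8+5=13
a = 13: 13+0=13, 13+1=14, 13+4=17, 13+5=18
a = 15: 15+0=15, 15+1=16, 15+4=0, 15+5=1
Distinct residues collected: {0, 1, 4, 5, 6, 8, 9, 10, 12, 13, 14, 15, 16, 17, 18}
|A + B| = 15 (out of 19 total residues).

A + B = {0, 1, 4, 5, 6, 8, 9, 10, 12, 13, 14, 15, 16, 17, 18}


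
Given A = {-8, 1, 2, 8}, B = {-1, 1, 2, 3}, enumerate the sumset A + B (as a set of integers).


A + B = {a + b : a ∈ A, b ∈ B}.
Enumerate all |A|·|B| = 4·4 = 16 pairs (a, b) and collect distinct sums.
a = -8: -8+-1=-9, -8+1=-7, -8+2=-6, -8+3=-5
a = 1: 1+-1=0, 1+1=2, 1+2=3, 1+3=4
a = 2: 2+-1=1, 2+1=3, 2+2=4, 2+3=5
a = 8: 8+-1=7, 8+1=9, 8+2=10, 8+3=11
Collecting distinct sums: A + B = {-9, -7, -6, -5, 0, 1, 2, 3, 4, 5, 7, 9, 10, 11}
|A + B| = 14

A + B = {-9, -7, -6, -5, 0, 1, 2, 3, 4, 5, 7, 9, 10, 11}


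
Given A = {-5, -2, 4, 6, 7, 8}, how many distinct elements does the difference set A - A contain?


A - A = {a - a' : a, a' ∈ A}; |A| = 6.
Bounds: 2|A|-1 ≤ |A - A| ≤ |A|² - |A| + 1, i.e. 11 ≤ |A - A| ≤ 31.
Note: 0 ∈ A - A always (from a - a). The set is symmetric: if d ∈ A - A then -d ∈ A - A.
Enumerate nonzero differences d = a - a' with a > a' (then include -d):
Positive differences: {1, 2, 3, 4, 6, 8, 9, 10, 11, 12, 13}
Full difference set: {0} ∪ (positive diffs) ∪ (negative diffs).
|A - A| = 1 + 2·11 = 23 (matches direct enumeration: 23).

|A - A| = 23


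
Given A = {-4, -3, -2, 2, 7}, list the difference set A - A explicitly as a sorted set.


A - A = {a - a' : a, a' ∈ A}.
Compute a - a' for each ordered pair (a, a'):
a = -4: -4--4=0, -4--3=-1, -4--2=-2, -4-2=-6, -4-7=-11
a = -3: -3--4=1, -3--3=0, -3--2=-1, -3-2=-5, -3-7=-10
a = -2: -2--4=2, -2--3=1, -2--2=0, -2-2=-4, -2-7=-9
a = 2: 2--4=6, 2--3=5, 2--2=4, 2-2=0, 2-7=-5
a = 7: 7--4=11, 7--3=10, 7--2=9, 7-2=5, 7-7=0
Collecting distinct values (and noting 0 appears from a-a):
A - A = {-11, -10, -9, -6, -5, -4, -2, -1, 0, 1, 2, 4, 5, 6, 9, 10, 11}
|A - A| = 17

A - A = {-11, -10, -9, -6, -5, -4, -2, -1, 0, 1, 2, 4, 5, 6, 9, 10, 11}


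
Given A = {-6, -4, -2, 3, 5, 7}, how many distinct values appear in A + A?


A + A = {a + a' : a, a' ∈ A}; |A| = 6.
General bounds: 2|A| - 1 ≤ |A + A| ≤ |A|(|A|+1)/2, i.e. 11 ≤ |A + A| ≤ 21.
Lower bound 2|A|-1 is attained iff A is an arithmetic progression.
Enumerate sums a + a' for a ≤ a' (symmetric, so this suffices):
a = -6: -6+-6=-12, -6+-4=-10, -6+-2=-8, -6+3=-3, -6+5=-1, -6+7=1
a = -4: -4+-4=-8, -4+-2=-6, -4+3=-1, -4+5=1, -4+7=3
a = -2: -2+-2=-4, -2+3=1, -2+5=3, -2+7=5
a = 3: 3+3=6, 3+5=8, 3+7=10
a = 5: 5+5=10, 5+7=12
a = 7: 7+7=14
Distinct sums: {-12, -10, -8, -6, -4, -3, -1, 1, 3, 5, 6, 8, 10, 12, 14}
|A + A| = 15

|A + A| = 15


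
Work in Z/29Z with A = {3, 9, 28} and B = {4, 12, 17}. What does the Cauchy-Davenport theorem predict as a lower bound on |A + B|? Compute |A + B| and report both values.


Cauchy-Davenport: |A + B| ≥ min(p, |A| + |B| - 1) for A, B nonempty in Z/pZ.
|A| = 3, |B| = 3, p = 29.
CD lower bound = min(29, 3 + 3 - 1) = min(29, 5) = 5.
Compute A + B mod 29 directly:
a = 3: 3+4=7, 3+12=15, 3+17=20
a = 9: 9+4=13, 9+12=21, 9+17=26
a = 28: 28+4=3, 28+12=11, 28+17=16
A + B = {3, 7, 11, 13, 15, 16, 20, 21, 26}, so |A + B| = 9.
Verify: 9 ≥ 5? Yes ✓.

CD lower bound = 5, actual |A + B| = 9.


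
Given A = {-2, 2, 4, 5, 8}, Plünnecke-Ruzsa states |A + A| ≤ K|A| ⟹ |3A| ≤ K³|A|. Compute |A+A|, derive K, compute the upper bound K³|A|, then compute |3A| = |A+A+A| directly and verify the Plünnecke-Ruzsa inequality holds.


|A| = 5.
Step 1: Compute A + A by enumerating all 25 pairs.
A + A = {-4, 0, 2, 3, 4, 6, 7, 8, 9, 10, 12, 13, 16}, so |A + A| = 13.
Step 2: Doubling constant K = |A + A|/|A| = 13/5 = 13/5 ≈ 2.6000.
Step 3: Plünnecke-Ruzsa gives |3A| ≤ K³·|A| = (2.6000)³ · 5 ≈ 87.8800.
Step 4: Compute 3A = A + A + A directly by enumerating all triples (a,b,c) ∈ A³; |3A| = 23.
Step 5: Check 23 ≤ 87.8800? Yes ✓.

K = 13/5, Plünnecke-Ruzsa bound K³|A| ≈ 87.8800, |3A| = 23, inequality holds.


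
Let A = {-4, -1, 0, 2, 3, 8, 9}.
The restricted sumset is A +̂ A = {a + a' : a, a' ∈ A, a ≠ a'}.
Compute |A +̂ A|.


Restricted sumset: A +̂ A = {a + a' : a ∈ A, a' ∈ A, a ≠ a'}.
Equivalently, take A + A and drop any sum 2a that is achievable ONLY as a + a for a ∈ A (i.e. sums representable only with equal summands).
Enumerate pairs (a, a') with a < a' (symmetric, so each unordered pair gives one sum; this covers all a ≠ a'):
  -4 + -1 = -5
  -4 + 0 = -4
  -4 + 2 = -2
  -4 + 3 = -1
  -4 + 8 = 4
  -4 + 9 = 5
  -1 + 0 = -1
  -1 + 2 = 1
  -1 + 3 = 2
  -1 + 8 = 7
  -1 + 9 = 8
  0 + 2 = 2
  0 + 3 = 3
  0 + 8 = 8
  0 + 9 = 9
  2 + 3 = 5
  2 + 8 = 10
  2 + 9 = 11
  3 + 8 = 11
  3 + 9 = 12
  8 + 9 = 17
Collected distinct sums: {-5, -4, -2, -1, 1, 2, 3, 4, 5, 7, 8, 9, 10, 11, 12, 17}
|A +̂ A| = 16
(Reference bound: |A +̂ A| ≥ 2|A| - 3 for |A| ≥ 2, with |A| = 7 giving ≥ 11.)

|A +̂ A| = 16


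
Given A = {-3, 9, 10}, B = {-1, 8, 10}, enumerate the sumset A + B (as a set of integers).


A + B = {a + b : a ∈ A, b ∈ B}.
Enumerate all |A|·|B| = 3·3 = 9 pairs (a, b) and collect distinct sums.
a = -3: -3+-1=-4, -3+8=5, -3+10=7
a = 9: 9+-1=8, 9+8=17, 9+10=19
a = 10: 10+-1=9, 10+8=18, 10+10=20
Collecting distinct sums: A + B = {-4, 5, 7, 8, 9, 17, 18, 19, 20}
|A + B| = 9

A + B = {-4, 5, 7, 8, 9, 17, 18, 19, 20}


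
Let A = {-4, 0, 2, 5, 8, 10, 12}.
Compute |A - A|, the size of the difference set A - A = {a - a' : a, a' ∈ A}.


A - A = {a - a' : a, a' ∈ A}; |A| = 7.
Bounds: 2|A|-1 ≤ |A - A| ≤ |A|² - |A| + 1, i.e. 13 ≤ |A - A| ≤ 43.
Note: 0 ∈ A - A always (from a - a). The set is symmetric: if d ∈ A - A then -d ∈ A - A.
Enumerate nonzero differences d = a - a' with a > a' (then include -d):
Positive differences: {2, 3, 4, 5, 6, 7, 8, 9, 10, 12, 14, 16}
Full difference set: {0} ∪ (positive diffs) ∪ (negative diffs).
|A - A| = 1 + 2·12 = 25 (matches direct enumeration: 25).

|A - A| = 25


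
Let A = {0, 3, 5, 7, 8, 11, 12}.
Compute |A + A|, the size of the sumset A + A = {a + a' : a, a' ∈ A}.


A + A = {a + a' : a, a' ∈ A}; |A| = 7.
General bounds: 2|A| - 1 ≤ |A + A| ≤ |A|(|A|+1)/2, i.e. 13 ≤ |A + A| ≤ 28.
Lower bound 2|A|-1 is attained iff A is an arithmetic progression.
Enumerate sums a + a' for a ≤ a' (symmetric, so this suffices):
a = 0: 0+0=0, 0+3=3, 0+5=5, 0+7=7, 0+8=8, 0+11=11, 0+12=12
a = 3: 3+3=6, 3+5=8, 3+7=10, 3+8=11, 3+11=14, 3+12=15
a = 5: 5+5=10, 5+7=12, 5+8=13, 5+11=16, 5+12=17
a = 7: 7+7=14, 7+8=15, 7+11=18, 7+12=19
a = 8: 8+8=16, 8+11=19, 8+12=20
a = 11: 11+11=22, 11+12=23
a = 12: 12+12=24
Distinct sums: {0, 3, 5, 6, 7, 8, 10, 11, 12, 13, 14, 15, 16, 17, 18, 19, 20, 22, 23, 24}
|A + A| = 20

|A + A| = 20


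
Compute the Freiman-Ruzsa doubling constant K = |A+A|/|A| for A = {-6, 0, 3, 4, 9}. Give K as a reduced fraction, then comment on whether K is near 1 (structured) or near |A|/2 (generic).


|A| = 5.
Compute A + A by enumerating all 25 pairs.
A + A = {-12, -6, -3, -2, 0, 3, 4, 6, 7, 8, 9, 12, 13, 18}, so |A + A| = 14.
K = |A + A| / |A| = 14/5 (already in lowest terms) ≈ 2.8000.
Reference: AP of size 5 gives K = 9/5 ≈ 1.8000; a fully generic set of size 5 gives K ≈ 3.0000.

|A| = 5, |A + A| = 14, K = 14/5.


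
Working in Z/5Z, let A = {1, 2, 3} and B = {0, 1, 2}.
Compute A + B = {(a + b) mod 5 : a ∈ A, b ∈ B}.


Work in Z/5Z: reduce every sum a + b modulo 5.
Enumerate all 9 pairs:
a = 1: 1+0=1, 1+1=2, 1+2=3
a = 2: 2+0=2, 2+1=3, 2+2=4
a = 3: 3+0=3, 3+1=4, 3+2=0
Distinct residues collected: {0, 1, 2, 3, 4}
|A + B| = 5 (out of 5 total residues).

A + B = {0, 1, 2, 3, 4}


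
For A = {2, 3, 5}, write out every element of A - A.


A - A = {a - a' : a, a' ∈ A}.
Compute a - a' for each ordered pair (a, a'):
a = 2: 2-2=0, 2-3=-1, 2-5=-3
a = 3: 3-2=1, 3-3=0, 3-5=-2
a = 5: 5-2=3, 5-3=2, 5-5=0
Collecting distinct values (and noting 0 appears from a-a):
A - A = {-3, -2, -1, 0, 1, 2, 3}
|A - A| = 7

A - A = {-3, -2, -1, 0, 1, 2, 3}


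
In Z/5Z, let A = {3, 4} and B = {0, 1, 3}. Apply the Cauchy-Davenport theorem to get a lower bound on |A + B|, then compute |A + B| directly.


Cauchy-Davenport: |A + B| ≥ min(p, |A| + |B| - 1) for A, B nonempty in Z/pZ.
|A| = 2, |B| = 3, p = 5.
CD lower bound = min(5, 2 + 3 - 1) = min(5, 4) = 4.
Compute A + B mod 5 directly:
a = 3: 3+0=3, 3+1=4, 3+3=1
a = 4: 4+0=4, 4+1=0, 4+3=2
A + B = {0, 1, 2, 3, 4}, so |A + B| = 5.
Verify: 5 ≥ 4? Yes ✓.

CD lower bound = 4, actual |A + B| = 5.


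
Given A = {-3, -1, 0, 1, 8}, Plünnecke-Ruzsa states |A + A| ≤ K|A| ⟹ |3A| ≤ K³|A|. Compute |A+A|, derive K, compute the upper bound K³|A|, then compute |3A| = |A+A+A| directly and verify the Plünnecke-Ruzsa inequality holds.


|A| = 5.
Step 1: Compute A + A by enumerating all 25 pairs.
A + A = {-6, -4, -3, -2, -1, 0, 1, 2, 5, 7, 8, 9, 16}, so |A + A| = 13.
Step 2: Doubling constant K = |A + A|/|A| = 13/5 = 13/5 ≈ 2.6000.
Step 3: Plünnecke-Ruzsa gives |3A| ≤ K³·|A| = (2.6000)³ · 5 ≈ 87.8800.
Step 4: Compute 3A = A + A + A directly by enumerating all triples (a,b,c) ∈ A³; |3A| = 24.
Step 5: Check 24 ≤ 87.8800? Yes ✓.

K = 13/5, Plünnecke-Ruzsa bound K³|A| ≈ 87.8800, |3A| = 24, inequality holds.


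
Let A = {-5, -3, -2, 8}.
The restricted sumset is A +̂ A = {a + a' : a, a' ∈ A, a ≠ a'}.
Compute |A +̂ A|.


Restricted sumset: A +̂ A = {a + a' : a ∈ A, a' ∈ A, a ≠ a'}.
Equivalently, take A + A and drop any sum 2a that is achievable ONLY as a + a for a ∈ A (i.e. sums representable only with equal summands).
Enumerate pairs (a, a') with a < a' (symmetric, so each unordered pair gives one sum; this covers all a ≠ a'):
  -5 + -3 = -8
  -5 + -2 = -7
  -5 + 8 = 3
  -3 + -2 = -5
  -3 + 8 = 5
  -2 + 8 = 6
Collected distinct sums: {-8, -7, -5, 3, 5, 6}
|A +̂ A| = 6
(Reference bound: |A +̂ A| ≥ 2|A| - 3 for |A| ≥ 2, with |A| = 4 giving ≥ 5.)

|A +̂ A| = 6


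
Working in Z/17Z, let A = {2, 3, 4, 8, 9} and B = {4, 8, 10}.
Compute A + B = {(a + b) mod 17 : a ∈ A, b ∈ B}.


Work in Z/17Z: reduce every sum a + b modulo 17.
Enumerate all 15 pairs:
a = 2: 2+4=6, 2+8=10, 2+10=12
a = 3: 3+4=7, 3+8=11, 3+10=13
a = 4: 4+4=8, 4+8=12, 4+10=14
a = 8: 8+4=12, 8+8=16, 8+10=1
a = 9: 9+4=13, 9+8=0, 9+10=2
Distinct residues collected: {0, 1, 2, 6, 7, 8, 10, 11, 12, 13, 14, 16}
|A + B| = 12 (out of 17 total residues).

A + B = {0, 1, 2, 6, 7, 8, 10, 11, 12, 13, 14, 16}


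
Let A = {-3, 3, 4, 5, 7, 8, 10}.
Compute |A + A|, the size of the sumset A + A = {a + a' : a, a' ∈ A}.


A + A = {a + a' : a, a' ∈ A}; |A| = 7.
General bounds: 2|A| - 1 ≤ |A + A| ≤ |A|(|A|+1)/2, i.e. 13 ≤ |A + A| ≤ 28.
Lower bound 2|A|-1 is attained iff A is an arithmetic progression.
Enumerate sums a + a' for a ≤ a' (symmetric, so this suffices):
a = -3: -3+-3=-6, -3+3=0, -3+4=1, -3+5=2, -3+7=4, -3+8=5, -3+10=7
a = 3: 3+3=6, 3+4=7, 3+5=8, 3+7=10, 3+8=11, 3+10=13
a = 4: 4+4=8, 4+5=9, 4+7=11, 4+8=12, 4+10=14
a = 5: 5+5=10, 5+7=12, 5+8=13, 5+10=15
a = 7: 7+7=14, 7+8=15, 7+10=17
a = 8: 8+8=16, 8+10=18
a = 10: 10+10=20
Distinct sums: {-6, 0, 1, 2, 4, 5, 6, 7, 8, 9, 10, 11, 12, 13, 14, 15, 16, 17, 18, 20}
|A + A| = 20

|A + A| = 20


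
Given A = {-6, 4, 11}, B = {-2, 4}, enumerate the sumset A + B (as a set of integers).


A + B = {a + b : a ∈ A, b ∈ B}.
Enumerate all |A|·|B| = 3·2 = 6 pairs (a, b) and collect distinct sums.
a = -6: -6+-2=-8, -6+4=-2
a = 4: 4+-2=2, 4+4=8
a = 11: 11+-2=9, 11+4=15
Collecting distinct sums: A + B = {-8, -2, 2, 8, 9, 15}
|A + B| = 6

A + B = {-8, -2, 2, 8, 9, 15}


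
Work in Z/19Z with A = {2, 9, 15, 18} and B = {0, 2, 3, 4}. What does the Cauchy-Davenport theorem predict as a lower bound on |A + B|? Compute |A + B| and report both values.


Cauchy-Davenport: |A + B| ≥ min(p, |A| + |B| - 1) for A, B nonempty in Z/pZ.
|A| = 4, |B| = 4, p = 19.
CD lower bound = min(19, 4 + 4 - 1) = min(19, 7) = 7.
Compute A + B mod 19 directly:
a = 2: 2+0=2, 2+2=4, 2+3=5, 2+4=6
a = 9: 9+0=9, 9+2=11, 9+3=12, 9+4=13
a = 15: 15+0=15, 15+2=17, 15+3=18, 15+4=0
a = 18: 18+0=18, 18+2=1, 18+3=2, 18+4=3
A + B = {0, 1, 2, 3, 4, 5, 6, 9, 11, 12, 13, 15, 17, 18}, so |A + B| = 14.
Verify: 14 ≥ 7? Yes ✓.

CD lower bound = 7, actual |A + B| = 14.


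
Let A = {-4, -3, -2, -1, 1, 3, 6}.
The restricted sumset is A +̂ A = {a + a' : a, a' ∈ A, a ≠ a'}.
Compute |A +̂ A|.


Restricted sumset: A +̂ A = {a + a' : a ∈ A, a' ∈ A, a ≠ a'}.
Equivalently, take A + A and drop any sum 2a that is achievable ONLY as a + a for a ∈ A (i.e. sums representable only with equal summands).
Enumerate pairs (a, a') with a < a' (symmetric, so each unordered pair gives one sum; this covers all a ≠ a'):
  -4 + -3 = -7
  -4 + -2 = -6
  -4 + -1 = -5
  -4 + 1 = -3
  -4 + 3 = -1
  -4 + 6 = 2
  -3 + -2 = -5
  -3 + -1 = -4
  -3 + 1 = -2
  -3 + 3 = 0
  -3 + 6 = 3
  -2 + -1 = -3
  -2 + 1 = -1
  -2 + 3 = 1
  -2 + 6 = 4
  -1 + 1 = 0
  -1 + 3 = 2
  -1 + 6 = 5
  1 + 3 = 4
  1 + 6 = 7
  3 + 6 = 9
Collected distinct sums: {-7, -6, -5, -4, -3, -2, -1, 0, 1, 2, 3, 4, 5, 7, 9}
|A +̂ A| = 15
(Reference bound: |A +̂ A| ≥ 2|A| - 3 for |A| ≥ 2, with |A| = 7 giving ≥ 11.)

|A +̂ A| = 15


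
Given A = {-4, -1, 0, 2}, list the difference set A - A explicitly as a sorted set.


A - A = {a - a' : a, a' ∈ A}.
Compute a - a' for each ordered pair (a, a'):
a = -4: -4--4=0, -4--1=-3, -4-0=-4, -4-2=-6
a = -1: -1--4=3, -1--1=0, -1-0=-1, -1-2=-3
a = 0: 0--4=4, 0--1=1, 0-0=0, 0-2=-2
a = 2: 2--4=6, 2--1=3, 2-0=2, 2-2=0
Collecting distinct values (and noting 0 appears from a-a):
A - A = {-6, -4, -3, -2, -1, 0, 1, 2, 3, 4, 6}
|A - A| = 11

A - A = {-6, -4, -3, -2, -1, 0, 1, 2, 3, 4, 6}


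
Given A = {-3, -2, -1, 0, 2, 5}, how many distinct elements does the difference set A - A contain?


A - A = {a - a' : a, a' ∈ A}; |A| = 6.
Bounds: 2|A|-1 ≤ |A - A| ≤ |A|² - |A| + 1, i.e. 11 ≤ |A - A| ≤ 31.
Note: 0 ∈ A - A always (from a - a). The set is symmetric: if d ∈ A - A then -d ∈ A - A.
Enumerate nonzero differences d = a - a' with a > a' (then include -d):
Positive differences: {1, 2, 3, 4, 5, 6, 7, 8}
Full difference set: {0} ∪ (positive diffs) ∪ (negative diffs).
|A - A| = 1 + 2·8 = 17 (matches direct enumeration: 17).

|A - A| = 17


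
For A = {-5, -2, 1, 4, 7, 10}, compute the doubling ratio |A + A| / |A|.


|A| = 6.
Compute A + A by enumerating all 36 pairs.
A + A = {-10, -7, -4, -1, 2, 5, 8, 11, 14, 17, 20}, so |A + A| = 11.
K = |A + A| / |A| = 11/6 (already in lowest terms) ≈ 1.8333.
Reference: AP of size 6 gives K = 11/6 ≈ 1.8333; a fully generic set of size 6 gives K ≈ 3.5000.

|A| = 6, |A + A| = 11, K = 11/6.


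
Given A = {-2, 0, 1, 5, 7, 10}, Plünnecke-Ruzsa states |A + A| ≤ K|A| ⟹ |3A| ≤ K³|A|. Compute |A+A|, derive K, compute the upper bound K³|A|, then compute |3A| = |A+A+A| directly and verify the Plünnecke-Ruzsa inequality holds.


|A| = 6.
Step 1: Compute A + A by enumerating all 36 pairs.
A + A = {-4, -2, -1, 0, 1, 2, 3, 5, 6, 7, 8, 10, 11, 12, 14, 15, 17, 20}, so |A + A| = 18.
Step 2: Doubling constant K = |A + A|/|A| = 18/6 = 18/6 ≈ 3.0000.
Step 3: Plünnecke-Ruzsa gives |3A| ≤ K³·|A| = (3.0000)³ · 6 ≈ 162.0000.
Step 4: Compute 3A = A + A + A directly by enumerating all triples (a,b,c) ∈ A³; |3A| = 32.
Step 5: Check 32 ≤ 162.0000? Yes ✓.

K = 18/6, Plünnecke-Ruzsa bound K³|A| ≈ 162.0000, |3A| = 32, inequality holds.


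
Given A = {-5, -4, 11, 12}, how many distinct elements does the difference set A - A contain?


A - A = {a - a' : a, a' ∈ A}; |A| = 4.
Bounds: 2|A|-1 ≤ |A - A| ≤ |A|² - |A| + 1, i.e. 7 ≤ |A - A| ≤ 13.
Note: 0 ∈ A - A always (from a - a). The set is symmetric: if d ∈ A - A then -d ∈ A - A.
Enumerate nonzero differences d = a - a' with a > a' (then include -d):
Positive differences: {1, 15, 16, 17}
Full difference set: {0} ∪ (positive diffs) ∪ (negative diffs).
|A - A| = 1 + 2·4 = 9 (matches direct enumeration: 9).

|A - A| = 9


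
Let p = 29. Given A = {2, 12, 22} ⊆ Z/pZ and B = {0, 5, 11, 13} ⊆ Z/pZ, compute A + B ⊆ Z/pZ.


Work in Z/29Z: reduce every sum a + b modulo 29.
Enumerate all 12 pairs:
a = 2: 2+0=2, 2+5=7, 2+11=13, 2+13=15
a = 12: 12+0=12, 12+5=17, 12+11=23, 12+13=25
a = 22: 22+0=22, 22+5=27, 22+11=4, 22+13=6
Distinct residues collected: {2, 4, 6, 7, 12, 13, 15, 17, 22, 23, 25, 27}
|A + B| = 12 (out of 29 total residues).

A + B = {2, 4, 6, 7, 12, 13, 15, 17, 22, 23, 25, 27}


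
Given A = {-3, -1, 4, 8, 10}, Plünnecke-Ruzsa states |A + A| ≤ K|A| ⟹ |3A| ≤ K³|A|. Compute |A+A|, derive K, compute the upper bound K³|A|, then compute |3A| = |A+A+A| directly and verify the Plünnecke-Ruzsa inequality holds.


|A| = 5.
Step 1: Compute A + A by enumerating all 25 pairs.
A + A = {-6, -4, -2, 1, 3, 5, 7, 8, 9, 12, 14, 16, 18, 20}, so |A + A| = 14.
Step 2: Doubling constant K = |A + A|/|A| = 14/5 = 14/5 ≈ 2.8000.
Step 3: Plünnecke-Ruzsa gives |3A| ≤ K³·|A| = (2.8000)³ · 5 ≈ 109.7600.
Step 4: Compute 3A = A + A + A directly by enumerating all triples (a,b,c) ∈ A³; |3A| = 27.
Step 5: Check 27 ≤ 109.7600? Yes ✓.

K = 14/5, Plünnecke-Ruzsa bound K³|A| ≈ 109.7600, |3A| = 27, inequality holds.


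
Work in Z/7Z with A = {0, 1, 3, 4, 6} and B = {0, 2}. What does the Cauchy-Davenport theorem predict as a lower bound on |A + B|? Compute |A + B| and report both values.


Cauchy-Davenport: |A + B| ≥ min(p, |A| + |B| - 1) for A, B nonempty in Z/pZ.
|A| = 5, |B| = 2, p = 7.
CD lower bound = min(7, 5 + 2 - 1) = min(7, 6) = 6.
Compute A + B mod 7 directly:
a = 0: 0+0=0, 0+2=2
a = 1: 1+0=1, 1+2=3
a = 3: 3+0=3, 3+2=5
a = 4: 4+0=4, 4+2=6
a = 6: 6+0=6, 6+2=1
A + B = {0, 1, 2, 3, 4, 5, 6}, so |A + B| = 7.
Verify: 7 ≥ 6? Yes ✓.

CD lower bound = 6, actual |A + B| = 7.


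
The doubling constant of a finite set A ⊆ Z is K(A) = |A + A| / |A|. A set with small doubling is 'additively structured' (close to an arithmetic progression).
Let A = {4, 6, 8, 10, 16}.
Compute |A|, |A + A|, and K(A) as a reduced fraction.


|A| = 5.
Compute A + A by enumerating all 25 pairs.
A + A = {8, 10, 12, 14, 16, 18, 20, 22, 24, 26, 32}, so |A + A| = 11.
K = |A + A| / |A| = 11/5 (already in lowest terms) ≈ 2.2000.
Reference: AP of size 5 gives K = 9/5 ≈ 1.8000; a fully generic set of size 5 gives K ≈ 3.0000.

|A| = 5, |A + A| = 11, K = 11/5.


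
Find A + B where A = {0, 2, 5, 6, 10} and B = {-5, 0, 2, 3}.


A + B = {a + b : a ∈ A, b ∈ B}.
Enumerate all |A|·|B| = 5·4 = 20 pairs (a, b) and collect distinct sums.
a = 0: 0+-5=-5, 0+0=0, 0+2=2, 0+3=3
a = 2: 2+-5=-3, 2+0=2, 2+2=4, 2+3=5
a = 5: 5+-5=0, 5+0=5, 5+2=7, 5+3=8
a = 6: 6+-5=1, 6+0=6, 6+2=8, 6+3=9
a = 10: 10+-5=5, 10+0=10, 10+2=12, 10+3=13
Collecting distinct sums: A + B = {-5, -3, 0, 1, 2, 3, 4, 5, 6, 7, 8, 9, 10, 12, 13}
|A + B| = 15

A + B = {-5, -3, 0, 1, 2, 3, 4, 5, 6, 7, 8, 9, 10, 12, 13}


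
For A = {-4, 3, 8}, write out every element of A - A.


A - A = {a - a' : a, a' ∈ A}.
Compute a - a' for each ordered pair (a, a'):
a = -4: -4--4=0, -4-3=-7, -4-8=-12
a = 3: 3--4=7, 3-3=0, 3-8=-5
a = 8: 8--4=12, 8-3=5, 8-8=0
Collecting distinct values (and noting 0 appears from a-a):
A - A = {-12, -7, -5, 0, 5, 7, 12}
|A - A| = 7

A - A = {-12, -7, -5, 0, 5, 7, 12}


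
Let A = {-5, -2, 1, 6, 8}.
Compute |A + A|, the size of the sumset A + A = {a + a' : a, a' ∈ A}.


A + A = {a + a' : a, a' ∈ A}; |A| = 5.
General bounds: 2|A| - 1 ≤ |A + A| ≤ |A|(|A|+1)/2, i.e. 9 ≤ |A + A| ≤ 15.
Lower bound 2|A|-1 is attained iff A is an arithmetic progression.
Enumerate sums a + a' for a ≤ a' (symmetric, so this suffices):
a = -5: -5+-5=-10, -5+-2=-7, -5+1=-4, -5+6=1, -5+8=3
a = -2: -2+-2=-4, -2+1=-1, -2+6=4, -2+8=6
a = 1: 1+1=2, 1+6=7, 1+8=9
a = 6: 6+6=12, 6+8=14
a = 8: 8+8=16
Distinct sums: {-10, -7, -4, -1, 1, 2, 3, 4, 6, 7, 9, 12, 14, 16}
|A + A| = 14

|A + A| = 14


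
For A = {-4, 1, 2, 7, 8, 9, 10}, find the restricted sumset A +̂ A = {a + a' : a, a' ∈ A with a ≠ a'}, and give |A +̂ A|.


Restricted sumset: A +̂ A = {a + a' : a ∈ A, a' ∈ A, a ≠ a'}.
Equivalently, take A + A and drop any sum 2a that is achievable ONLY as a + a for a ∈ A (i.e. sums representable only with equal summands).
Enumerate pairs (a, a') with a < a' (symmetric, so each unordered pair gives one sum; this covers all a ≠ a'):
  -4 + 1 = -3
  -4 + 2 = -2
  -4 + 7 = 3
  -4 + 8 = 4
  -4 + 9 = 5
  -4 + 10 = 6
  1 + 2 = 3
  1 + 7 = 8
  1 + 8 = 9
  1 + 9 = 10
  1 + 10 = 11
  2 + 7 = 9
  2 + 8 = 10
  2 + 9 = 11
  2 + 10 = 12
  7 + 8 = 15
  7 + 9 = 16
  7 + 10 = 17
  8 + 9 = 17
  8 + 10 = 18
  9 + 10 = 19
Collected distinct sums: {-3, -2, 3, 4, 5, 6, 8, 9, 10, 11, 12, 15, 16, 17, 18, 19}
|A +̂ A| = 16
(Reference bound: |A +̂ A| ≥ 2|A| - 3 for |A| ≥ 2, with |A| = 7 giving ≥ 11.)

|A +̂ A| = 16


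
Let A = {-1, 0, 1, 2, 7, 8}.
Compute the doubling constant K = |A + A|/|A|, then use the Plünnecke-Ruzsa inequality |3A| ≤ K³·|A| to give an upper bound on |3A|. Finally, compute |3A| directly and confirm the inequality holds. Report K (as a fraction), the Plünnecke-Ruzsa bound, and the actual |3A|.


|A| = 6.
Step 1: Compute A + A by enumerating all 36 pairs.
A + A = {-2, -1, 0, 1, 2, 3, 4, 6, 7, 8, 9, 10, 14, 15, 16}, so |A + A| = 15.
Step 2: Doubling constant K = |A + A|/|A| = 15/6 = 15/6 ≈ 2.5000.
Step 3: Plünnecke-Ruzsa gives |3A| ≤ K³·|A| = (2.5000)³ · 6 ≈ 93.7500.
Step 4: Compute 3A = A + A + A directly by enumerating all triples (a,b,c) ∈ A³; |3A| = 26.
Step 5: Check 26 ≤ 93.7500? Yes ✓.

K = 15/6, Plünnecke-Ruzsa bound K³|A| ≈ 93.7500, |3A| = 26, inequality holds.


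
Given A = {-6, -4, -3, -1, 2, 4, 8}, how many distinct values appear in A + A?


A + A = {a + a' : a, a' ∈ A}; |A| = 7.
General bounds: 2|A| - 1 ≤ |A + A| ≤ |A|(|A|+1)/2, i.e. 13 ≤ |A + A| ≤ 28.
Lower bound 2|A|-1 is attained iff A is an arithmetic progression.
Enumerate sums a + a' for a ≤ a' (symmetric, so this suffices):
a = -6: -6+-6=-12, -6+-4=-10, -6+-3=-9, -6+-1=-7, -6+2=-4, -6+4=-2, -6+8=2
a = -4: -4+-4=-8, -4+-3=-7, -4+-1=-5, -4+2=-2, -4+4=0, -4+8=4
a = -3: -3+-3=-6, -3+-1=-4, -3+2=-1, -3+4=1, -3+8=5
a = -1: -1+-1=-2, -1+2=1, -1+4=3, -1+8=7
a = 2: 2+2=4, 2+4=6, 2+8=10
a = 4: 4+4=8, 4+8=12
a = 8: 8+8=16
Distinct sums: {-12, -10, -9, -8, -7, -6, -5, -4, -2, -1, 0, 1, 2, 3, 4, 5, 6, 7, 8, 10, 12, 16}
|A + A| = 22

|A + A| = 22


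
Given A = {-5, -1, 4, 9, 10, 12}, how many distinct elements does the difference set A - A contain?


A - A = {a - a' : a, a' ∈ A}; |A| = 6.
Bounds: 2|A|-1 ≤ |A - A| ≤ |A|² - |A| + 1, i.e. 11 ≤ |A - A| ≤ 31.
Note: 0 ∈ A - A always (from a - a). The set is symmetric: if d ∈ A - A then -d ∈ A - A.
Enumerate nonzero differences d = a - a' with a > a' (then include -d):
Positive differences: {1, 2, 3, 4, 5, 6, 8, 9, 10, 11, 13, 14, 15, 17}
Full difference set: {0} ∪ (positive diffs) ∪ (negative diffs).
|A - A| = 1 + 2·14 = 29 (matches direct enumeration: 29).

|A - A| = 29


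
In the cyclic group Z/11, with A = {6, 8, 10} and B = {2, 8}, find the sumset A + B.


Work in Z/11Z: reduce every sum a + b modulo 11.
Enumerate all 6 pairs:
a = 6: 6+2=8, 6+8=3
a = 8: 8+2=10, 8+8=5
a = 10: 10+2=1, 10+8=7
Distinct residues collected: {1, 3, 5, 7, 8, 10}
|A + B| = 6 (out of 11 total residues).

A + B = {1, 3, 5, 7, 8, 10}


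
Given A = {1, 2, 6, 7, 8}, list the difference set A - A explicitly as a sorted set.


A - A = {a - a' : a, a' ∈ A}.
Compute a - a' for each ordered pair (a, a'):
a = 1: 1-1=0, 1-2=-1, 1-6=-5, 1-7=-6, 1-8=-7
a = 2: 2-1=1, 2-2=0, 2-6=-4, 2-7=-5, 2-8=-6
a = 6: 6-1=5, 6-2=4, 6-6=0, 6-7=-1, 6-8=-2
a = 7: 7-1=6, 7-2=5, 7-6=1, 7-7=0, 7-8=-1
a = 8: 8-1=7, 8-2=6, 8-6=2, 8-7=1, 8-8=0
Collecting distinct values (and noting 0 appears from a-a):
A - A = {-7, -6, -5, -4, -2, -1, 0, 1, 2, 4, 5, 6, 7}
|A - A| = 13

A - A = {-7, -6, -5, -4, -2, -1, 0, 1, 2, 4, 5, 6, 7}


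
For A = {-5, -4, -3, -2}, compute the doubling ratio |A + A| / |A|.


|A| = 4.
Compute A + A by enumerating all 16 pairs.
A + A = {-10, -9, -8, -7, -6, -5, -4}, so |A + A| = 7.
K = |A + A| / |A| = 7/4 (already in lowest terms) ≈ 1.7500.
Reference: AP of size 4 gives K = 7/4 ≈ 1.7500; a fully generic set of size 4 gives K ≈ 2.5000.

|A| = 4, |A + A| = 7, K = 7/4.


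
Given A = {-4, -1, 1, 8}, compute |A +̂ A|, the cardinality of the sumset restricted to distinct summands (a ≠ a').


Restricted sumset: A +̂ A = {a + a' : a ∈ A, a' ∈ A, a ≠ a'}.
Equivalently, take A + A and drop any sum 2a that is achievable ONLY as a + a for a ∈ A (i.e. sums representable only with equal summands).
Enumerate pairs (a, a') with a < a' (symmetric, so each unordered pair gives one sum; this covers all a ≠ a'):
  -4 + -1 = -5
  -4 + 1 = -3
  -4 + 8 = 4
  -1 + 1 = 0
  -1 + 8 = 7
  1 + 8 = 9
Collected distinct sums: {-5, -3, 0, 4, 7, 9}
|A +̂ A| = 6
(Reference bound: |A +̂ A| ≥ 2|A| - 3 for |A| ≥ 2, with |A| = 4 giving ≥ 5.)

|A +̂ A| = 6


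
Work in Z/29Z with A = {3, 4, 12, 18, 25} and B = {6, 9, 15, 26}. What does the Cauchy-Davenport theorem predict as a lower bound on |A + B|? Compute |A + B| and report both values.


Cauchy-Davenport: |A + B| ≥ min(p, |A| + |B| - 1) for A, B nonempty in Z/pZ.
|A| = 5, |B| = 4, p = 29.
CD lower bound = min(29, 5 + 4 - 1) = min(29, 8) = 8.
Compute A + B mod 29 directly:
a = 3: 3+6=9, 3+9=12, 3+15=18, 3+26=0
a = 4: 4+6=10, 4+9=13, 4+15=19, 4+26=1
a = 12: 12+6=18, 12+9=21, 12+15=27, 12+26=9
a = 18: 18+6=24, 18+9=27, 18+15=4, 18+26=15
a = 25: 25+6=2, 25+9=5, 25+15=11, 25+26=22
A + B = {0, 1, 2, 4, 5, 9, 10, 11, 12, 13, 15, 18, 19, 21, 22, 24, 27}, so |A + B| = 17.
Verify: 17 ≥ 8? Yes ✓.

CD lower bound = 8, actual |A + B| = 17.


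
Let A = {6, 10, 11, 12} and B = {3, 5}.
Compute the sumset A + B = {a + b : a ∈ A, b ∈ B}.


A + B = {a + b : a ∈ A, b ∈ B}.
Enumerate all |A|·|B| = 4·2 = 8 pairs (a, b) and collect distinct sums.
a = 6: 6+3=9, 6+5=11
a = 10: 10+3=13, 10+5=15
a = 11: 11+3=14, 11+5=16
a = 12: 12+3=15, 12+5=17
Collecting distinct sums: A + B = {9, 11, 13, 14, 15, 16, 17}
|A + B| = 7

A + B = {9, 11, 13, 14, 15, 16, 17}


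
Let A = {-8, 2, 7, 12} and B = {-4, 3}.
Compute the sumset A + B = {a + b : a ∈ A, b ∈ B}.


A + B = {a + b : a ∈ A, b ∈ B}.
Enumerate all |A|·|B| = 4·2 = 8 pairs (a, b) and collect distinct sums.
a = -8: -8+-4=-12, -8+3=-5
a = 2: 2+-4=-2, 2+3=5
a = 7: 7+-4=3, 7+3=10
a = 12: 12+-4=8, 12+3=15
Collecting distinct sums: A + B = {-12, -5, -2, 3, 5, 8, 10, 15}
|A + B| = 8

A + B = {-12, -5, -2, 3, 5, 8, 10, 15}


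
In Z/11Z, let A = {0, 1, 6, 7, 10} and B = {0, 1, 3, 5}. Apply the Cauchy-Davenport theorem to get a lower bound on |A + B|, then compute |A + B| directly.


Cauchy-Davenport: |A + B| ≥ min(p, |A| + |B| - 1) for A, B nonempty in Z/pZ.
|A| = 5, |B| = 4, p = 11.
CD lower bound = min(11, 5 + 4 - 1) = min(11, 8) = 8.
Compute A + B mod 11 directly:
a = 0: 0+0=0, 0+1=1, 0+3=3, 0+5=5
a = 1: 1+0=1, 1+1=2, 1+3=4, 1+5=6
a = 6: 6+0=6, 6+1=7, 6+3=9, 6+5=0
a = 7: 7+0=7, 7+1=8, 7+3=10, 7+5=1
a = 10: 10+0=10, 10+1=0, 10+3=2, 10+5=4
A + B = {0, 1, 2, 3, 4, 5, 6, 7, 8, 9, 10}, so |A + B| = 11.
Verify: 11 ≥ 8? Yes ✓.

CD lower bound = 8, actual |A + B| = 11.


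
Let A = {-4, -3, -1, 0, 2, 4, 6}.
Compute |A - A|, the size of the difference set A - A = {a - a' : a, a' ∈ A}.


A - A = {a - a' : a, a' ∈ A}; |A| = 7.
Bounds: 2|A|-1 ≤ |A - A| ≤ |A|² - |A| + 1, i.e. 13 ≤ |A - A| ≤ 43.
Note: 0 ∈ A - A always (from a - a). The set is symmetric: if d ∈ A - A then -d ∈ A - A.
Enumerate nonzero differences d = a - a' with a > a' (then include -d):
Positive differences: {1, 2, 3, 4, 5, 6, 7, 8, 9, 10}
Full difference set: {0} ∪ (positive diffs) ∪ (negative diffs).
|A - A| = 1 + 2·10 = 21 (matches direct enumeration: 21).

|A - A| = 21


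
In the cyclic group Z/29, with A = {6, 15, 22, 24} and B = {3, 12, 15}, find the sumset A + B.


Work in Z/29Z: reduce every sum a + b modulo 29.
Enumerate all 12 pairs:
a = 6: 6+3=9, 6+12=18, 6+15=21
a = 15: 15+3=18, 15+12=27, 15+15=1
a = 22: 22+3=25, 22+12=5, 22+15=8
a = 24: 24+3=27, 24+12=7, 24+15=10
Distinct residues collected: {1, 5, 7, 8, 9, 10, 18, 21, 25, 27}
|A + B| = 10 (out of 29 total residues).

A + B = {1, 5, 7, 8, 9, 10, 18, 21, 25, 27}


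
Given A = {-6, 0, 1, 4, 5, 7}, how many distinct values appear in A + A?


A + A = {a + a' : a, a' ∈ A}; |A| = 6.
General bounds: 2|A| - 1 ≤ |A + A| ≤ |A|(|A|+1)/2, i.e. 11 ≤ |A + A| ≤ 21.
Lower bound 2|A|-1 is attained iff A is an arithmetic progression.
Enumerate sums a + a' for a ≤ a' (symmetric, so this suffices):
a = -6: -6+-6=-12, -6+0=-6, -6+1=-5, -6+4=-2, -6+5=-1, -6+7=1
a = 0: 0+0=0, 0+1=1, 0+4=4, 0+5=5, 0+7=7
a = 1: 1+1=2, 1+4=5, 1+5=6, 1+7=8
a = 4: 4+4=8, 4+5=9, 4+7=11
a = 5: 5+5=10, 5+7=12
a = 7: 7+7=14
Distinct sums: {-12, -6, -5, -2, -1, 0, 1, 2, 4, 5, 6, 7, 8, 9, 10, 11, 12, 14}
|A + A| = 18

|A + A| = 18


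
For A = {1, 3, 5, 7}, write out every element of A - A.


A - A = {a - a' : a, a' ∈ A}.
Compute a - a' for each ordered pair (a, a'):
a = 1: 1-1=0, 1-3=-2, 1-5=-4, 1-7=-6
a = 3: 3-1=2, 3-3=0, 3-5=-2, 3-7=-4
a = 5: 5-1=4, 5-3=2, 5-5=0, 5-7=-2
a = 7: 7-1=6, 7-3=4, 7-5=2, 7-7=0
Collecting distinct values (and noting 0 appears from a-a):
A - A = {-6, -4, -2, 0, 2, 4, 6}
|A - A| = 7

A - A = {-6, -4, -2, 0, 2, 4, 6}


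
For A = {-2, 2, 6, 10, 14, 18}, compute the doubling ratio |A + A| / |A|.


|A| = 6.
Compute A + A by enumerating all 36 pairs.
A + A = {-4, 0, 4, 8, 12, 16, 20, 24, 28, 32, 36}, so |A + A| = 11.
K = |A + A| / |A| = 11/6 (already in lowest terms) ≈ 1.8333.
Reference: AP of size 6 gives K = 11/6 ≈ 1.8333; a fully generic set of size 6 gives K ≈ 3.5000.

|A| = 6, |A + A| = 11, K = 11/6.


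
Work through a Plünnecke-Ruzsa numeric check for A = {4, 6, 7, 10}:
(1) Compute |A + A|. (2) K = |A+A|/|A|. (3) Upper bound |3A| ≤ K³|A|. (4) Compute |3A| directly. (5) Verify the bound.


|A| = 4.
Step 1: Compute A + A by enumerating all 16 pairs.
A + A = {8, 10, 11, 12, 13, 14, 16, 17, 20}, so |A + A| = 9.
Step 2: Doubling constant K = |A + A|/|A| = 9/4 = 9/4 ≈ 2.2500.
Step 3: Plünnecke-Ruzsa gives |3A| ≤ K³·|A| = (2.2500)³ · 4 ≈ 45.5625.
Step 4: Compute 3A = A + A + A directly by enumerating all triples (a,b,c) ∈ A³; |3A| = 15.
Step 5: Check 15 ≤ 45.5625? Yes ✓.

K = 9/4, Plünnecke-Ruzsa bound K³|A| ≈ 45.5625, |3A| = 15, inequality holds.


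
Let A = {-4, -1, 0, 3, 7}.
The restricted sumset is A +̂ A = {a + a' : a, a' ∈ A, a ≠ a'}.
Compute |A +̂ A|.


Restricted sumset: A +̂ A = {a + a' : a ∈ A, a' ∈ A, a ≠ a'}.
Equivalently, take A + A and drop any sum 2a that is achievable ONLY as a + a for a ∈ A (i.e. sums representable only with equal summands).
Enumerate pairs (a, a') with a < a' (symmetric, so each unordered pair gives one sum; this covers all a ≠ a'):
  -4 + -1 = -5
  -4 + 0 = -4
  -4 + 3 = -1
  -4 + 7 = 3
  -1 + 0 = -1
  -1 + 3 = 2
  -1 + 7 = 6
  0 + 3 = 3
  0 + 7 = 7
  3 + 7 = 10
Collected distinct sums: {-5, -4, -1, 2, 3, 6, 7, 10}
|A +̂ A| = 8
(Reference bound: |A +̂ A| ≥ 2|A| - 3 for |A| ≥ 2, with |A| = 5 giving ≥ 7.)

|A +̂ A| = 8


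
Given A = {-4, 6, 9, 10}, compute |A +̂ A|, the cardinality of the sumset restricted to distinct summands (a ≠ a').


Restricted sumset: A +̂ A = {a + a' : a ∈ A, a' ∈ A, a ≠ a'}.
Equivalently, take A + A and drop any sum 2a that is achievable ONLY as a + a for a ∈ A (i.e. sums representable only with equal summands).
Enumerate pairs (a, a') with a < a' (symmetric, so each unordered pair gives one sum; this covers all a ≠ a'):
  -4 + 6 = 2
  -4 + 9 = 5
  -4 + 10 = 6
  6 + 9 = 15
  6 + 10 = 16
  9 + 10 = 19
Collected distinct sums: {2, 5, 6, 15, 16, 19}
|A +̂ A| = 6
(Reference bound: |A +̂ A| ≥ 2|A| - 3 for |A| ≥ 2, with |A| = 4 giving ≥ 5.)

|A +̂ A| = 6


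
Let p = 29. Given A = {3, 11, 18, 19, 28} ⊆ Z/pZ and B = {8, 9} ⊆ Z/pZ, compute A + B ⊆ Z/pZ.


Work in Z/29Z: reduce every sum a + b modulo 29.
Enumerate all 10 pairs:
a = 3: 3+8=11, 3+9=12
a = 11: 11+8=19, 11+9=20
a = 18: 18+8=26, 18+9=27
a = 19: 19+8=27, 19+9=28
a = 28: 28+8=7, 28+9=8
Distinct residues collected: {7, 8, 11, 12, 19, 20, 26, 27, 28}
|A + B| = 9 (out of 29 total residues).

A + B = {7, 8, 11, 12, 19, 20, 26, 27, 28}


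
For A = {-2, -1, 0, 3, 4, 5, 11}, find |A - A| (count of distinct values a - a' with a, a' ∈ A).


A - A = {a - a' : a, a' ∈ A}; |A| = 7.
Bounds: 2|A|-1 ≤ |A - A| ≤ |A|² - |A| + 1, i.e. 13 ≤ |A - A| ≤ 43.
Note: 0 ∈ A - A always (from a - a). The set is symmetric: if d ∈ A - A then -d ∈ A - A.
Enumerate nonzero differences d = a - a' with a > a' (then include -d):
Positive differences: {1, 2, 3, 4, 5, 6, 7, 8, 11, 12, 13}
Full difference set: {0} ∪ (positive diffs) ∪ (negative diffs).
|A - A| = 1 + 2·11 = 23 (matches direct enumeration: 23).

|A - A| = 23


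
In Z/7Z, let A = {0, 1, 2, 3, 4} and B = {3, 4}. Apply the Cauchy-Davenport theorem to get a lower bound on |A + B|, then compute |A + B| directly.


Cauchy-Davenport: |A + B| ≥ min(p, |A| + |B| - 1) for A, B nonempty in Z/pZ.
|A| = 5, |B| = 2, p = 7.
CD lower bound = min(7, 5 + 2 - 1) = min(7, 6) = 6.
Compute A + B mod 7 directly:
a = 0: 0+3=3, 0+4=4
a = 1: 1+3=4, 1+4=5
a = 2: 2+3=5, 2+4=6
a = 3: 3+3=6, 3+4=0
a = 4: 4+3=0, 4+4=1
A + B = {0, 1, 3, 4, 5, 6}, so |A + B| = 6.
Verify: 6 ≥ 6? Yes ✓.

CD lower bound = 6, actual |A + B| = 6.


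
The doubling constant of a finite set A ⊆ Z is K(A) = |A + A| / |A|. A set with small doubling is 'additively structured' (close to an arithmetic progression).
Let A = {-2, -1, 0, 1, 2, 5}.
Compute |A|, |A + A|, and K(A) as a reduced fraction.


|A| = 6.
Compute A + A by enumerating all 36 pairs.
A + A = {-4, -3, -2, -1, 0, 1, 2, 3, 4, 5, 6, 7, 10}, so |A + A| = 13.
K = |A + A| / |A| = 13/6 (already in lowest terms) ≈ 2.1667.
Reference: AP of size 6 gives K = 11/6 ≈ 1.8333; a fully generic set of size 6 gives K ≈ 3.5000.

|A| = 6, |A + A| = 13, K = 13/6.


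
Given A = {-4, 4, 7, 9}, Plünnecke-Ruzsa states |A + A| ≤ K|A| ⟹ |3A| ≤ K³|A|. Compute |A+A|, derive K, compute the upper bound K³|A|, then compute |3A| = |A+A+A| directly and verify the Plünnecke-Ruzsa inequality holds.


|A| = 4.
Step 1: Compute A + A by enumerating all 16 pairs.
A + A = {-8, 0, 3, 5, 8, 11, 13, 14, 16, 18}, so |A + A| = 10.
Step 2: Doubling constant K = |A + A|/|A| = 10/4 = 10/4 ≈ 2.5000.
Step 3: Plünnecke-Ruzsa gives |3A| ≤ K³·|A| = (2.5000)³ · 4 ≈ 62.5000.
Step 4: Compute 3A = A + A + A directly by enumerating all triples (a,b,c) ∈ A³; |3A| = 19.
Step 5: Check 19 ≤ 62.5000? Yes ✓.

K = 10/4, Plünnecke-Ruzsa bound K³|A| ≈ 62.5000, |3A| = 19, inequality holds.
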